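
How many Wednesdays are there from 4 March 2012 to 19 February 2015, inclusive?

4 March 2012 is a Sunday.
The range spans 1083 days (inclusive of both endpoints).
1083 = 7 × 154 + 5, so there are 154 full weeks plus 5 extra days.
Each full week contributes one Wednesday: 154 so far.
The 5 extra days are Sunday, Monday, Tuesday, Wednesday, Thursday — 1 of them qualifies.
Total: 154 + 1 = 155.

155 Wednesdays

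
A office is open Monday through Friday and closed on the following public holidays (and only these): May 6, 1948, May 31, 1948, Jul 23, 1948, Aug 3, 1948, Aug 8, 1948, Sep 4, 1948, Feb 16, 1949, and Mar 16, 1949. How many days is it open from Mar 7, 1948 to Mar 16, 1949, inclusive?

262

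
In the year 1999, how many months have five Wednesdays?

4

A month has five Wednesdays exactly when Wednesday falls within its first (length − 28) days.
Jan: 31 days, starts Fri → 5 of Fri, Sat, Sun
Feb: 28 days, starts Mon → 5 of (none)
Mar: 31 days, starts Mon → 5 of Mon, Tue, Wed ✓
Apr: 30 days, starts Thu → 5 of Thu, Fri
May: 31 days, starts Sat → 5 of Sat, Sun, Mon
Jun: 30 days, starts Tue → 5 of Tue, Wed ✓
Jul: 31 days, starts Thu → 5 of Thu, Fri, Sat
Aug: 31 days, starts Sun → 5 of Sun, Mon, Tue
Sep: 30 days, starts Wed → 5 of Wed, Thu ✓
Oct: 31 days, starts Fri → 5 of Fri, Sat, Sun
Nov: 30 days, starts Mon → 5 of Mon, Tue
Dec: 31 days, starts Wed → 5 of Wed, Thu, Fri ✓
Months with five Wednesdays: Mar, Jun, Sep, Dec.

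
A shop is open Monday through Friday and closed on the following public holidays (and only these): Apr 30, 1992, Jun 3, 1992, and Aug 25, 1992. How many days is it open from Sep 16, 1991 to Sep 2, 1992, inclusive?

250

Sep 16, 1991 is a Monday.
The range spans 353 days (inclusive of both endpoints).
353 = 7 × 50 + 3, so there are 50 full weeks plus 3 extra days.
Each full week contributes 5 weekdays (Mon–Fri): 50 × 5 = 250.
The 3 extra days are Mon, Tue, Wed — 3 of them qualify.
Total: 250 + 3 = 253.
Holidays: Apr 30, 1992 (Thu); Jun 3, 1992 (Wed); Aug 25, 1992 (Tue).
All 3 holidays fall on weekdays, so subtract 3.
Business days: 253 − 3 = 250.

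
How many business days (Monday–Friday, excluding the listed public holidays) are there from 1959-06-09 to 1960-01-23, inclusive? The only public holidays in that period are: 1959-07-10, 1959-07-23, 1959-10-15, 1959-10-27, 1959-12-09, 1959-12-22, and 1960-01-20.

157 business days

1959-06-09 is a Tuesday.
The range spans 229 days (inclusive of both endpoints).
229 = 7 × 32 + 5, so there are 32 full weeks plus 5 extra days.
Each full week contributes 5 weekdays (Mon–Fri): 32 × 5 = 160.
The 5 extra days are Tuesday, Wednesday, Thursday, Friday, Saturday — 4 of them qualify.
Total: 160 + 4 = 164.
Holidays: 1959-07-10 (Fri); 1959-07-23 (Thu); 1959-10-15 (Thu); 1959-10-27 (Tue); 1959-12-09 (Wed); 1959-12-22 (Tue); 1960-01-20 (Wed).
All 7 holidays fall on weekdays, so subtract 7.
Business days: 164 − 7 = 157.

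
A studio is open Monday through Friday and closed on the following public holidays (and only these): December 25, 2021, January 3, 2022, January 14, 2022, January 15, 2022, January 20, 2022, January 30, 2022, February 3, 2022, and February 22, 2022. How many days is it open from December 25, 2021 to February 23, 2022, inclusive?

38

December 25, 2021 is a Saturday.
The range spans 61 days (inclusive of both endpoints).
61 = 7 × 8 + 5, so there are 8 full weeks plus 5 extra days.
Each full week contributes 5 weekdays (Mon–Fri): 8 × 5 = 40.
The 5 extra days are Saturday, Sunday, Monday, Tuesday, Wednesday — 3 of them qualify.
Total: 40 + 3 = 43.
Holidays: December 25, 2021 (Sat); January 3, 2022 (Mon); January 14, 2022 (Fri); January 15, 2022 (Sat); January 20, 2022 (Thu); January 30, 2022 (Sun); February 3, 2022 (Thu); February 22, 2022 (Tue).
5 of the 8 holidays fall on weekdays; the rest are weekends and were already excluded.
Business days: 43 − 5 = 38.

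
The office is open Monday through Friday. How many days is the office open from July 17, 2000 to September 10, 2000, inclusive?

July 17, 2000 is a Monday.
That's 56 days from start to end, counting both.
56 = 7 × 8, so the span is exactly 8 full weeks.
Each full week contributes 5 weekdays (Mon–Fri): 8 × 5 = 40.

40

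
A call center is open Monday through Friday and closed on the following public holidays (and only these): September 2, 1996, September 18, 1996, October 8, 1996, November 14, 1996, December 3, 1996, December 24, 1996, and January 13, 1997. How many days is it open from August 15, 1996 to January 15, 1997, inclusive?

103

August 15, 1996 is a Thursday.
That's 154 days from start to end, counting both.
154 = 7 × 22, so the span is exactly 22 full weeks.
Each full week contributes 5 weekdays (Mon–Fri): 22 × 5 = 110.
Holidays: September 2, 1996 (Mon); September 18, 1996 (Wed); October 8, 1996 (Tue); November 14, 1996 (Thu); December 3, 1996 (Tue); December 24, 1996 (Tue); January 13, 1997 (Mon).
All 7 holidays fall on weekdays, so subtract 7.
Business days: 110 − 7 = 103.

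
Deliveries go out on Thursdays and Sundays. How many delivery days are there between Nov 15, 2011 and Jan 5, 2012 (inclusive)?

15

Nov 15, 2011 is a Tuesday.
From Nov 15, 2011 to Jan 5, 2012 is 52 days inclusive.
52 = 7 × 7 + 3, so there are 7 full weeks plus 3 extra days.
Each full week contributes 2 days from the set (Thu, Sun): 7 × 2 = 14.
The 3 extra days are Tuesday, Wednesday, Thursday — 1 of them qualifies.
Total: 14 + 1 = 15.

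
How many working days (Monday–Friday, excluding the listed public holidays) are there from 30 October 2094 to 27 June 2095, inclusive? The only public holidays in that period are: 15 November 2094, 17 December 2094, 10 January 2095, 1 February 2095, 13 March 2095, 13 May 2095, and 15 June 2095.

165

30 October 2094 is a Saturday.
From 30 October 2094 to 27 June 2095 is 241 days inclusive.
241 = 7 × 34 + 3, so there are 34 full weeks plus 3 extra days.
Each full week contributes 5 weekdays (Mon–Fri): 34 × 5 = 170.
The 3 extra days are Saturday, Sunday, Monday — 1 of them qualifies.
Total: 170 + 1 = 171.
Holidays: 15 November 2094 (Mon); 17 December 2094 (Fri); 10 January 2095 (Mon); 1 February 2095 (Tue); 13 March 2095 (Sun); 13 May 2095 (Fri); 15 June 2095 (Wed).
6 of the 7 holidays fall on weekdays; the rest are weekends and were already excluded.
Business days: 171 − 6 = 165.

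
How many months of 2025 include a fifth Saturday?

A month has five Saturdays exactly when Saturday falls within its first (length − 28) days.
Jan: 31 days, starts Wed → 5 of Wed, Thu, Fri
Feb: 28 days, starts Sat → 5 of (none)
Mar: 31 days, starts Sat → 5 of Sat, Sun, Mon ✓
Apr: 30 days, starts Tue → 5 of Tue, Wed
May: 31 days, starts Thu → 5 of Thu, Fri, Sat ✓
Jun: 30 days, starts Sun → 5 of Sun, Mon
Jul: 31 days, starts Tue → 5 of Tue, Wed, Thu
Aug: 31 days, starts Fri → 5 of Fri, Sat, Sun ✓
Sep: 30 days, starts Mon → 5 of Mon, Tue
Oct: 31 days, starts Wed → 5 of Wed, Thu, Fri
Nov: 30 days, starts Sat → 5 of Sat, Sun ✓
Dec: 31 days, starts Mon → 5 of Mon, Tue, Wed
Months with five Saturdays: Mar, May, Aug, Nov.

4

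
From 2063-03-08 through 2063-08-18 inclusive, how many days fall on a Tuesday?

2063-03-08 is a Thursday.
The range spans 164 days (inclusive of both endpoints).
164 = 7 × 23 + 3, so there are 23 full weeks plus 3 extra days.
Each full week contributes one Tuesday: 23 so far.
The 3 extra days are Thu, Fri, Sat — none qualify.
Total: 23 + 0 = 23.

23 Tuesdays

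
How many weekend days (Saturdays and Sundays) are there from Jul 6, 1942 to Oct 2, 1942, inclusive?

Jul 6, 1942 is a Monday.
The range spans 89 days (inclusive of both endpoints).
89 = 7 × 12 + 5, so there are 12 full weeks plus 5 extra days.
Each full week contributes 2 weekend days (Sat, Sun): 12 × 2 = 24.
The 5 extra days are Monday, Tuesday, Wednesday, Thursday, Friday — none qualify.
Total: 24 + 0 = 24.

24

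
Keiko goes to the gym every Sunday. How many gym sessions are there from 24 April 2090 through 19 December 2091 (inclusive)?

86 Sundays

24 April 2090 is a Monday.
The range spans 605 days (inclusive of both endpoints).
605 = 7 × 86 + 3, so there are 86 full weeks plus 3 extra days.
Each full week contributes one Sunday: 86 so far.
The 3 extra days are Mon, Tue, Wed — none qualify.
Total: 86 + 0 = 86.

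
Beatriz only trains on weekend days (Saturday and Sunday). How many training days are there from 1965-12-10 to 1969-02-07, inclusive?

1965-12-10 is a Friday.
From 1965-12-10 to 1969-02-07 is 1156 days inclusive.
1156 = 7 × 165 + 1, so there are 165 full weeks plus 1 extra day.
Each full week contributes 2 weekend days (Sat, Sun): 165 × 2 = 330.
The 1 extra day is Fri — none qualify.
Total: 330 + 0 = 330.

330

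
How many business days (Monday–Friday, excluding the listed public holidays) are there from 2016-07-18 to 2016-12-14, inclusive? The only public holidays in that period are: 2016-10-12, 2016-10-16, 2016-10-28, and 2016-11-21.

2016-07-18 is a Monday.
From 2016-07-18 to 2016-12-14 is 150 days inclusive.
150 = 7 × 21 + 3, so there are 21 full weeks plus 3 extra days.
Each full week contributes 5 weekdays (Mon–Fri): 21 × 5 = 105.
The 3 extra days are Monday, Tuesday, Wednesday — 3 of them qualify.
Total: 105 + 3 = 108.
Holidays: 2016-10-12 (Wed); 2016-10-16 (Sun); 2016-10-28 (Fri); 2016-11-21 (Mon).
3 of the 4 holidays fall on weekdays; the rest are weekends and were already excluded.
Business days: 108 − 3 = 105.

105 business days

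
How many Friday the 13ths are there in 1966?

1

The 13th falls on a Friday when the month's 13th has weekday Fri.
Jan 13 is Thu; Feb 13 is Sun; Mar 13 is Sun; Apr 13 is Wed; May 13 is Fri ✓; Jun 13 is Mon; Jul 13 is Wed; Aug 13 is Sat; Sep 13 is Tue; Oct 13 is Thu; Nov 13 is Sun; Dec 13 is Tue.
Friday the 13ths: May.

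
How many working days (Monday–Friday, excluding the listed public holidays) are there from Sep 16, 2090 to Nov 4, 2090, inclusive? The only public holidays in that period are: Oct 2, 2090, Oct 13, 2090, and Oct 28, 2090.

33 working days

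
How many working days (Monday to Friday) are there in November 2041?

21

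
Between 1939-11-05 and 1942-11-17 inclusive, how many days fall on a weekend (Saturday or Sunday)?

317

1939-11-05 is a Sunday.
That's 1109 days from start to end, counting both.
1109 = 7 × 158 + 3, so there are 158 full weeks plus 3 extra days.
Each full week contributes 2 weekend days (Sat, Sun): 158 × 2 = 316.
The 3 extra days are Sunday, Monday, Tuesday — 1 of them qualifies.
Total: 316 + 1 = 317.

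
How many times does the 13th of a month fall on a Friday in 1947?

The 13th falls on a Friday when the month's 13th has weekday Fri.
Jan 13 is Mon; Feb 13 is Thu; Mar 13 is Thu; Apr 13 is Sun; May 13 is Tue; Jun 13 is Fri ✓; Jul 13 is Sun; Aug 13 is Wed; Sep 13 is Sat; Oct 13 is Mon; Nov 13 is Thu; Dec 13 is Sat.
Friday the 13ths: Jun.

1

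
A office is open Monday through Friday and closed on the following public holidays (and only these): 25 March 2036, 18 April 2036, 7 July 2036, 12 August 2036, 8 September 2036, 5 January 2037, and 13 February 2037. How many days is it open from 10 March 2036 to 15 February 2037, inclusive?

10 March 2036 is a Monday.
That's 343 days from start to end, counting both.
343 = 7 × 49, so the span is exactly 49 full weeks.
Each full week contributes 5 weekdays (Mon–Fri): 49 × 5 = 245.
Total: 245.
Holidays: 25 March 2036 (Tue); 18 April 2036 (Fri); 7 July 2036 (Mon); 12 August 2036 (Tue); 8 September 2036 (Mon); 5 January 2037 (Mon); 13 February 2037 (Fri).
All 7 holidays fall on weekdays, so subtract 7.
Business days: 245 − 7 = 238.

238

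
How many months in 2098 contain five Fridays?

4

A month has five Fridays exactly when Friday falls within its first (length − 28) days.
Jan: 31 days, starts Wed → 5 of Wed, Thu, Fri ✓
Feb: 28 days, starts Sat → 5 of (none)
Mar: 31 days, starts Sat → 5 of Sat, Sun, Mon
Apr: 30 days, starts Tue → 5 of Tue, Wed
May: 31 days, starts Thu → 5 of Thu, Fri, Sat ✓
Jun: 30 days, starts Sun → 5 of Sun, Mon
Jul: 31 days, starts Tue → 5 of Tue, Wed, Thu
Aug: 31 days, starts Fri → 5 of Fri, Sat, Sun ✓
Sep: 30 days, starts Mon → 5 of Mon, Tue
Oct: 31 days, starts Wed → 5 of Wed, Thu, Fri ✓
Nov: 30 days, starts Sat → 5 of Sat, Sun
Dec: 31 days, starts Mon → 5 of Mon, Tue, Wed
Months with five Fridays: Jan, May, Aug, Oct.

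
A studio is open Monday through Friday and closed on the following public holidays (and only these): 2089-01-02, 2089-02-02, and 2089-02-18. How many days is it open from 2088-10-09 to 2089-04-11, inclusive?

129

2088-10-09 is a Saturday.
That's 185 days from start to end, counting both.
185 = 7 × 26 + 3, so there are 26 full weeks plus 3 extra days.
Each full week contributes 5 weekdays (Mon–Fri): 26 × 5 = 130.
The 3 extra days are Saturday, Sunday, Monday — 1 of them qualifies.
Total: 130 + 1 = 131.
Holidays: 2089-01-02 (Sun); 2089-02-02 (Wed); 2089-02-18 (Fri).
2 of the 3 holidays fall on weekdays; the rest are weekends and were already excluded.
Business days: 131 − 2 = 129.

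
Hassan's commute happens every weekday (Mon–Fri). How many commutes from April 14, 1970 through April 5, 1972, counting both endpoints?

517 weekdays

April 14, 1970 is a Tuesday.
The range spans 723 days (inclusive of both endpoints).
723 = 7 × 103 + 2, so there are 103 full weeks plus 2 extra days.
Each full week contributes 5 weekdays (Mon–Fri): 103 × 5 = 515.
The 2 extra days are Tue, Wed — 2 of them qualify.
Total: 515 + 2 = 517.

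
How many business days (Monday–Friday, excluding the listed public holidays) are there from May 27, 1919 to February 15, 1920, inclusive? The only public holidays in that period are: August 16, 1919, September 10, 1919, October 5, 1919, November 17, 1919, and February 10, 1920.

186 business days

May 27, 1919 is a Tuesday.
That's 265 days from start to end, counting both.
265 = 7 × 37 + 6, so there are 37 full weeks plus 6 extra days.
Each full week contributes 5 weekdays (Mon–Fri): 37 × 5 = 185.
The 6 extra days are Tue, Wed, Thu, Fri, Sat, Sun — 4 of them qualify.
Total: 185 + 4 = 189.
Holidays: August 16, 1919 (Sat); September 10, 1919 (Wed); October 5, 1919 (Sun); November 17, 1919 (Mon); February 10, 1920 (Tue).
3 of the 5 holidays fall on weekdays; the rest are weekends and were already excluded.
Business days: 189 − 3 = 186.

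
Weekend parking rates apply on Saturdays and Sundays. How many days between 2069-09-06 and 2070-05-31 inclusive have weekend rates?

2069-09-06 is a Friday.
That's 268 days from start to end, counting both.
268 = 7 × 38 + 2, so there are 38 full weeks plus 2 extra days.
Each full week contributes 2 weekend days (Sat, Sun): 38 × 2 = 76.
The 2 extra days are Friday, Saturday — 1 of them qualifies.
Total: 76 + 1 = 77.

77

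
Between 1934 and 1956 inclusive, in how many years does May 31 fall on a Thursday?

Day of week of May 31 in each year:
1934: Thu ✓, 1935: Fri, 1936: Sun, 1937: Mon, 1938: Tue, 1939: Wed, 1940: Fri, 1941: Sat, 1942: Sun, 1943: Mon, 1944: Wed, 1945: Thu ✓, 1946: Fri, 1947: Sat, 1948: Mon, 1949: Tue, 1950: Wed, 1951: Thu ✓, 1952: Sat, 1953: Sun, 1954: Mon, 1955: Tue, 1956: Thu ✓
Thursdays: 1934, 1945, 1951, 1956.

4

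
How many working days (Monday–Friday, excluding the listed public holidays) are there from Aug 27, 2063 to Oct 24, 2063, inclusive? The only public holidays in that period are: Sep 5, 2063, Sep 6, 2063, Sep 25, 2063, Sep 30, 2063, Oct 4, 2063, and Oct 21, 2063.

39

Aug 27, 2063 is a Monday.
That's 59 days from start to end, counting both.
59 = 7 × 8 + 3, so there are 8 full weeks plus 3 extra days.
Each full week contributes 5 weekdays (Mon–Fri): 8 × 5 = 40.
The 3 extra days are Mon, Tue, Wed — 3 of them qualify.
Total: 40 + 3 = 43.
Holidays: Sep 5, 2063 (Wed); Sep 6, 2063 (Thu); Sep 25, 2063 (Tue); Sep 30, 2063 (Sun); Oct 4, 2063 (Thu); Oct 21, 2063 (Sun).
4 of the 6 holidays fall on weekdays; the rest are weekends and were already excluded.
Business days: 43 − 4 = 39.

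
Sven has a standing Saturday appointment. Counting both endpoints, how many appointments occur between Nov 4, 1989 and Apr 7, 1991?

75 Saturdays

Nov 4, 1989 is a Saturday.
That's 520 days from start to end, counting both.
520 = 7 × 74 + 2, so there are 74 full weeks plus 2 extra days.
Each full week contributes one Saturday: 74 so far.
The 2 extra days are Saturday, Sunday — 1 of them qualifies.
Total: 74 + 1 = 75.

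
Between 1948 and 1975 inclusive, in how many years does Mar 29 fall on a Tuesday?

Day of week of March 29 in each year:
1948: Mon, 1949: Tue ✓, 1950: Wed, 1951: Thu, 1952: Sat, 1953: Sun, 1954: Mon, 1955: Tue ✓, 1956: Thu, 1957: Fri, 1958: Sat, 1959: Sun, 1960: Tue ✓, 1961: Wed, 1962: Thu, 1963: Fri, 1964: Sun, 1965: Mon, 1966: Tue ✓, 1967: Wed, 1968: Fri, 1969: Sat, 1970: Sun, 1971: Mon, 1972: Wed, 1973: Thu, 1974: Fri, 1975: Sat
Tuesdays: 1949, 1955, 1960, 1966.

4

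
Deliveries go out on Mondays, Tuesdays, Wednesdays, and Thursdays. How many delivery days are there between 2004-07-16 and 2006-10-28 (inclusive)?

476

2004-07-16 is a Friday.
From 2004-07-16 to 2006-10-28 is 835 days inclusive.
835 = 7 × 119 + 2, so there are 119 full weeks plus 2 extra days.
Each full week contributes 4 days from the set (Mon, Tue, Wed, Thu): 119 × 4 = 476.
The 2 extra days are Friday, Saturday — none qualify.
Total: 476 + 0 = 476.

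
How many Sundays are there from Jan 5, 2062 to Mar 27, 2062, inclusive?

Jan 5, 2062 is a Thursday.
That's 82 days from start to end, counting both.
82 = 7 × 11 + 5, so there are 11 full weeks plus 5 extra days.
Each full week contributes one Sunday: 11 so far.
The 5 extra days are Thursday, Friday, Saturday, Sunday, Monday — 1 of them qualifies.
Total: 11 + 1 = 12.

12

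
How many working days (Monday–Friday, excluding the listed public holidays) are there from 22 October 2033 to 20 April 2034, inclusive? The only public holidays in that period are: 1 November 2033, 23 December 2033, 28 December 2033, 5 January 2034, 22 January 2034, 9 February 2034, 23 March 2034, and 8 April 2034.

22 October 2033 is a Saturday.
From 22 October 2033 to 20 April 2034 is 181 days inclusive.
181 = 7 × 25 + 6, so there are 25 full weeks plus 6 extra days.
Each full week contributes 5 weekdays (Mon–Fri): 25 × 5 = 125.
The 6 extra days are Saturday, Sunday, Monday, Tuesday, Wednesday, Thursday — 4 of them qualify.
Total: 125 + 4 = 129.
Holidays: 1 November 2033 (Tue); 23 December 2033 (Fri); 28 December 2033 (Wed); 5 January 2034 (Thu); 22 January 2034 (Sun); 9 February 2034 (Thu); 23 March 2034 (Thu); 8 April 2034 (Sat).
6 of the 8 holidays fall on weekdays; the rest are weekends and were already excluded.
Business days: 129 − 6 = 123.

123 working days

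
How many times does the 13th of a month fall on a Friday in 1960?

1

The 13th falls on a Friday when the month's 13th has weekday Fri.
Jan 13 is Wed; Feb 13 is Sat; Mar 13 is Sun; Apr 13 is Wed; May 13 is Fri ✓; Jun 13 is Mon; Jul 13 is Wed; Aug 13 is Sat; Sep 13 is Tue; Oct 13 is Thu; Nov 13 is Sun; Dec 13 is Tue.
Friday the 13ths: May.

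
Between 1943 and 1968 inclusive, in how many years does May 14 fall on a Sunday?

4

Day of week of May 14 in each year:
1943: Fri, 1944: Sun ✓, 1945: Mon, 1946: Tue, 1947: Wed, 1948: Fri, 1949: Sat, 1950: Sun ✓, 1951: Mon, 1952: Wed, 1953: Thu, 1954: Fri, 1955: Sat, 1956: Mon, 1957: Tue, 1958: Wed, 1959: Thu, 1960: Sat, 1961: Sun ✓, 1962: Mon, 1963: Tue, 1964: Thu, 1965: Fri, 1966: Sat, 1967: Sun ✓, 1968: Tue
Sundays: 1944, 1950, 1961, 1967.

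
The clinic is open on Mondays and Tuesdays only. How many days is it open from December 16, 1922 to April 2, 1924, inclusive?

136

December 16, 1922 is a Saturday.
That's 474 days from start to end, counting both.
474 = 7 × 67 + 5, so there are 67 full weeks plus 5 extra days.
Each full week contributes 2 days from the set (Mon, Tue): 67 × 2 = 134.
The 5 extra days are Sat, Sun, Mon, Tue, Wed — 2 of them qualify.
Total: 134 + 2 = 136.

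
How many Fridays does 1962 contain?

52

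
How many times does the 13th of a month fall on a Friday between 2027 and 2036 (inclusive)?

Friday-the-13ths by year:
2027: Aug
2028: Oct
2029: Apr, Jul
2030: Sep, Dec
2031: Jun
2032: Feb, Aug
2033: May
2034: Jan, Oct
2035: Apr, Jul
2036: Jun

15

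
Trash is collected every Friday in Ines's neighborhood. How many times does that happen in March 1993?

March 1, 1993 is a Monday.
The range spans 31 days (inclusive of both endpoints).
31 = 7 × 4 + 3, so there are 4 full weeks plus 3 extra days.
Each full week contributes one Friday: 4 so far.
The 3 extra days are Monday, Tuesday, Wednesday — none qualify.
Total: 4 + 0 = 4.

4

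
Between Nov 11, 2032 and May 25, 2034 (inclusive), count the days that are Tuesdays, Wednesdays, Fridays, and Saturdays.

320

Nov 11, 2032 is a Thursday.
The range spans 561 days (inclusive of both endpoints).
561 = 7 × 80 + 1, so there are 80 full weeks plus 1 extra day.
Each full week contributes 4 days from the set (Tue, Wed, Fri, Sat): 80 × 4 = 320.
The 1 extra day is Thursday — none qualify.
Total: 320 + 0 = 320.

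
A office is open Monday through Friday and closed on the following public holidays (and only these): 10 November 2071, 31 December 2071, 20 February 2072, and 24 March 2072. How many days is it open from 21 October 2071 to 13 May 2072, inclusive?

21 October 2071 is a Wednesday.
The range spans 206 days (inclusive of both endpoints).
206 = 7 × 29 + 3, so there are 29 full weeks plus 3 extra days.
Each full week contributes 5 weekdays (Mon–Fri): 29 × 5 = 145.
The 3 extra days are Wednesday, Thursday, Friday — 3 of them qualify.
Total: 145 + 3 = 148.
Holidays: 10 November 2071 (Tue); 31 December 2071 (Thu); 20 February 2072 (Sat); 24 March 2072 (Thu).
3 of the 4 holidays fall on weekdays; the rest are weekends and were already excluded.
Business days: 148 − 3 = 145.

145 working days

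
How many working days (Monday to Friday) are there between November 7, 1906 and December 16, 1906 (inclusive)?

November 7, 1906 is a Wednesday.
From November 7, 1906 to December 16, 1906 is 40 days inclusive.
40 = 7 × 5 + 5, so there are 5 full weeks plus 5 extra days.
Each full week contributes 5 weekdays (Mon–Fri): 5 × 5 = 25.
The 5 extra days are Wed, Thu, Fri, Sat, Sun — 3 of them qualify.
Total: 25 + 3 = 28.

28 weekdays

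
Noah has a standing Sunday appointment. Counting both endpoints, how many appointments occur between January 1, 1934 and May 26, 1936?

125 Sundays

January 1, 1934 is a Monday.
From January 1, 1934 to May 26, 1936 is 877 days inclusive.
877 = 7 × 125 + 2, so there are 125 full weeks plus 2 extra days.
Each full week contributes one Sunday: 125 so far.
The 2 extra days are Mon, Tue — none qualify.
Total: 125 + 0 = 125.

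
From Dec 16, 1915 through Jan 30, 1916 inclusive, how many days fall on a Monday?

6

Dec 16, 1915 is a Thursday.
From Dec 16, 1915 to Jan 30, 1916 is 46 days inclusive.
46 = 7 × 6 + 4, so there are 6 full weeks plus 4 extra days.
Each full week contributes one Monday: 6 so far.
The 4 extra days are Thu, Fri, Sat, Sun — none qualify.
Total: 6 + 0 = 6.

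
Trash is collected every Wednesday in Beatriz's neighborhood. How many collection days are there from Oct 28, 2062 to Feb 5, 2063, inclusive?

14 Wednesdays

Oct 28, 2062 is a Saturday.
The range spans 101 days (inclusive of both endpoints).
101 = 7 × 14 + 3, so there are 14 full weeks plus 3 extra days.
Each full week contributes one Wednesday: 14 so far.
The 3 extra days are Saturday, Sunday, Monday — none qualify.
Total: 14 + 0 = 14.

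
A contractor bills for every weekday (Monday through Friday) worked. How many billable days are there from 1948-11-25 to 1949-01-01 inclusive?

1948-11-25 is a Thursday.
From 1948-11-25 to 1949-01-01 is 38 days inclusive.
38 = 7 × 5 + 3, so there are 5 full weeks plus 3 extra days.
Each full week contributes 5 weekdays (Mon–Fri): 5 × 5 = 25.
The 3 extra days are Thursday, Friday, Saturday — 2 of them qualify.
Total: 25 + 2 = 27.

27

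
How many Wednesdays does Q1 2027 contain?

13

January 1, 2027 is a Friday.
That's 90 days from start to end, counting both.
90 = 7 × 12 + 6, so there are 12 full weeks plus 6 extra days.
Each full week contributes one Wednesday: 12 so far.
The 6 extra days are Friday, Saturday, Sunday, Monday, Tuesday, Wednesday — 1 of them qualifies.
Total: 12 + 1 = 13.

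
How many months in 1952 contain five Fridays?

4

A month has five Fridays exactly when Friday falls within its first (length − 28) days.
Jan: 31 days, starts Tue → 5 of Tue, Wed, Thu
Feb: 29 days, starts Fri → 5 of Fri ✓
Mar: 31 days, starts Sat → 5 of Sat, Sun, Mon
Apr: 30 days, starts Tue → 5 of Tue, Wed
May: 31 days, starts Thu → 5 of Thu, Fri, Sat ✓
Jun: 30 days, starts Sun → 5 of Sun, Mon
Jul: 31 days, starts Tue → 5 of Tue, Wed, Thu
Aug: 31 days, starts Fri → 5 of Fri, Sat, Sun ✓
Sep: 30 days, starts Mon → 5 of Mon, Tue
Oct: 31 days, starts Wed → 5 of Wed, Thu, Fri ✓
Nov: 30 days, starts Sat → 5 of Sat, Sun
Dec: 31 days, starts Mon → 5 of Mon, Tue, Wed
Months with five Fridays: Feb, May, Aug, Oct.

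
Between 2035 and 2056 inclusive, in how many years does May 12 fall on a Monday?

3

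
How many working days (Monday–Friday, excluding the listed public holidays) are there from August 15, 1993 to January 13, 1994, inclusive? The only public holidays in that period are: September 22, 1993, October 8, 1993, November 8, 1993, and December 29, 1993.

August 15, 1993 is a Sunday.
That's 152 days from start to end, counting both.
152 = 7 × 21 + 5, so there are 21 full weeks plus 5 extra days.
Each full week contributes 5 weekdays (Mon–Fri): 21 × 5 = 105.
The 5 extra days are Sun, Mon, Tue, Wed, Thu — 4 of them qualify.
Total: 105 + 4 = 109.
Holidays: September 22, 1993 (Wed); October 8, 1993 (Fri); November 8, 1993 (Mon); December 29, 1993 (Wed).
All 4 holidays fall on weekdays, so subtract 4.
Business days: 109 − 4 = 105.

105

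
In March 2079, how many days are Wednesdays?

5

Mar 1, 2079 is a Wednesday.
The range spans 31 days (inclusive of both endpoints).
31 = 7 × 4 + 3, so there are 4 full weeks plus 3 extra days.
Each full week contributes one Wednesday: 4 so far.
The 3 extra days are Wed, Thu, Fri — 1 of them qualifies.
Total: 4 + 1 = 5.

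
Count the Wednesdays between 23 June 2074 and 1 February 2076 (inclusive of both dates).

84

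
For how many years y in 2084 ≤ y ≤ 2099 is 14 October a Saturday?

2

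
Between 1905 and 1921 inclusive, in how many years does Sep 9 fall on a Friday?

2

Day of week of September 9 in each year:
1905: Sat, 1906: Sun, 1907: Mon, 1908: Wed, 1909: Thu, 1910: Fri ✓, 1911: Sat, 1912: Mon, 1913: Tue, 1914: Wed, 1915: Thu, 1916: Sat, 1917: Sun, 1918: Mon, 1919: Tue, 1920: Thu, 1921: Fri ✓
Fridays: 1910, 1921.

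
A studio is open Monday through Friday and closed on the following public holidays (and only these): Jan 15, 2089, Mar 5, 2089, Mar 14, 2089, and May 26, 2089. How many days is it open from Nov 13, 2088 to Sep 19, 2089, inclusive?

219

Nov 13, 2088 is a Saturday.
From Nov 13, 2088 to Sep 19, 2089 is 311 days inclusive.
311 = 7 × 44 + 3, so there are 44 full weeks plus 3 extra days.
Each full week contributes 5 weekdays (Mon–Fri): 44 × 5 = 220.
The 3 extra days are Saturday, Sunday, Monday — 1 of them qualifies.
Total: 220 + 1 = 221.
Holidays: Jan 15, 2089 (Sat); Mar 5, 2089 (Sat); Mar 14, 2089 (Mon); May 26, 2089 (Thu).
2 of the 4 holidays fall on weekdays; the rest are weekends and were already excluded.
Business days: 221 − 2 = 219.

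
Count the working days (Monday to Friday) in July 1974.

23

1 July 1974 is a Monday.
That's 31 days from start to end, counting both.
31 = 7 × 4 + 3, so there are 4 full weeks plus 3 extra days.
Each full week contributes 5 weekdays (Mon–Fri): 4 × 5 = 20.
The 3 extra days are Mon, Tue, Wed — 3 of them qualify.
Total: 20 + 3 = 23.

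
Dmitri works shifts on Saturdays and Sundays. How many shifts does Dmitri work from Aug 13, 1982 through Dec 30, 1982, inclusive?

40

Aug 13, 1982 is a Friday.
The range spans 140 days (inclusive of both endpoints).
140 = 7 × 20, so the span is exactly 20 full weeks.
Each full week contributes 2 days from the set (Sat, Sun): 20 × 2 = 40.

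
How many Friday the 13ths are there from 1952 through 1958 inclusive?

12

Friday-the-13ths by year:
1952: Jun
1953: Feb, Mar, Nov
1954: Aug
1955: May
1956: Jan, Apr, Jul
1957: Sep, Dec
1958: Jun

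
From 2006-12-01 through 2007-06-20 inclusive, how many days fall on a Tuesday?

2006-12-01 is a Friday.
From 2006-12-01 to 2007-06-20 is 202 days inclusive.
202 = 7 × 28 + 6, so there are 28 full weeks plus 6 extra days.
Each full week contributes one Tuesday: 28 so far.
The 6 extra days are Friday, Saturday, Sunday, Monday, Tuesday, Wednesday — 1 of them qualifies.
Total: 28 + 1 = 29.

29 Tuesdays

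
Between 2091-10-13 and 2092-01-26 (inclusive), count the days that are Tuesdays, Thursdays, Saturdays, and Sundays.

61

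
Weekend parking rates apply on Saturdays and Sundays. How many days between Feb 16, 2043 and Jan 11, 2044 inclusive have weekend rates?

Feb 16, 2043 is a Monday.
From Feb 16, 2043 to Jan 11, 2044 is 330 days inclusive.
330 = 7 × 47 + 1, so there are 47 full weeks plus 1 extra day.
Each full week contributes 2 weekend days (Sat, Sun): 47 × 2 = 94.
The 1 extra day is Mon — none qualify.
Total: 94 + 0 = 94.

94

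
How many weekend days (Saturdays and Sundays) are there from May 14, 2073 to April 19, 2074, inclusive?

97

May 14, 2073 is a Sunday.
That's 341 days from start to end, counting both.
341 = 7 × 48 + 5, so there are 48 full weeks plus 5 extra days.
Each full week contributes 2 weekend days (Sat, Sun): 48 × 2 = 96.
The 5 extra days are Sun, Mon, Tue, Wed, Thu — 1 of them qualifies.
Total: 96 + 1 = 97.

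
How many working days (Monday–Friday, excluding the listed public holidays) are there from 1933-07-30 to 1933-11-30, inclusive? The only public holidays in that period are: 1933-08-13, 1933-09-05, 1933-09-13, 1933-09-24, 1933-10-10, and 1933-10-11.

85

1933-07-30 is a Sunday.
From 1933-07-30 to 1933-11-30 is 124 days inclusive.
124 = 7 × 17 + 5, so there are 17 full weeks plus 5 extra days.
Each full week contributes 5 weekdays (Mon–Fri): 17 × 5 = 85.
The 5 extra days are Sunday, Monday, Tuesday, Wednesday, Thursday — 4 of them qualify.
Total: 85 + 4 = 89.
Holidays: 1933-08-13 (Sun); 1933-09-05 (Tue); 1933-09-13 (Wed); 1933-09-24 (Sun); 1933-10-10 (Tue); 1933-10-11 (Wed).
4 of the 6 holidays fall on weekdays; the rest are weekends and were already excluded.
Business days: 89 − 4 = 85.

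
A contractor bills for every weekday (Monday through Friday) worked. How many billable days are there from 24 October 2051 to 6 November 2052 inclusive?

24 October 2051 is a Tuesday.
From 24 October 2051 to 6 November 2052 is 380 days inclusive.
380 = 7 × 54 + 2, so there are 54 full weeks plus 2 extra days.
Each full week contributes 5 weekdays (Mon–Fri): 54 × 5 = 270.
The 2 extra days are Tuesday, Wednesday — 2 of them qualify.
Total: 270 + 2 = 272.

272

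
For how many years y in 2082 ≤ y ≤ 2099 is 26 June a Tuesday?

3

Day of week of June 26 in each year:
2082: Fri, 2083: Sat, 2084: Mon, 2085: Tue ✓, 2086: Wed, 2087: Thu, 2088: Sat, 2089: Sun, 2090: Mon, 2091: Tue ✓, 2092: Thu, 2093: Fri, 2094: Sat, 2095: Sun, 2096: Tue ✓, 2097: Wed, 2098: Thu, 2099: Fri
Tuesdays: 2085, 2091, 2096.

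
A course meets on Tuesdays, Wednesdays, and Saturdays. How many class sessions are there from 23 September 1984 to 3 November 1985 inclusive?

174

23 September 1984 is a Sunday.
From 23 September 1984 to 3 November 1985 is 407 days inclusive.
407 = 7 × 58 + 1, so there are 58 full weeks plus 1 extra day.
Each full week contributes 3 days from the set (Tue, Wed, Sat): 58 × 3 = 174.
The 1 extra day is Sunday — none qualify.
Total: 174 + 0 = 174.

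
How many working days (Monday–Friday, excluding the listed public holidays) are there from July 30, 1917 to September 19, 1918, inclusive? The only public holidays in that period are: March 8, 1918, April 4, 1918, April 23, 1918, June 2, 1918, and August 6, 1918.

July 30, 1917 is a Monday.
That's 417 days from start to end, counting both.
417 = 7 × 59 + 4, so there are 59 full weeks plus 4 extra days.
Each full week contributes 5 weekdays (Mon–Fri): 59 × 5 = 295.
The 4 extra days are Monday, Tuesday, Wednesday, Thursday — 4 of them qualify.
Total: 295 + 4 = 299.
Holidays: March 8, 1918 (Fri); April 4, 1918 (Thu); April 23, 1918 (Tue); June 2, 1918 (Sun); August 6, 1918 (Tue).
4 of the 5 holidays fall on weekdays; the rest are weekends and were already excluded.
Business days: 299 − 4 = 295.

295 working days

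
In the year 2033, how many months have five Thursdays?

4

A month has five Thursdays exactly when Thursday falls within its first (length − 28) days.
Jan: 31 days, starts Sat → 5 of Sat, Sun, Mon
Feb: 28 days, starts Tue → 5 of (none)
Mar: 31 days, starts Tue → 5 of Tue, Wed, Thu ✓
Apr: 30 days, starts Fri → 5 of Fri, Sat
May: 31 days, starts Sun → 5 of Sun, Mon, Tue
Jun: 30 days, starts Wed → 5 of Wed, Thu ✓
Jul: 31 days, starts Fri → 5 of Fri, Sat, Sun
Aug: 31 days, starts Mon → 5 of Mon, Tue, Wed
Sep: 30 days, starts Thu → 5 of Thu, Fri ✓
Oct: 31 days, starts Sat → 5 of Sat, Sun, Mon
Nov: 30 days, starts Tue → 5 of Tue, Wed
Dec: 31 days, starts Thu → 5 of Thu, Fri, Sat ✓
Months with five Thursdays: Mar, Jun, Sep, Dec.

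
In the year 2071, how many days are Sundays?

January 1, 2071 is a Thursday.
From January 1, 2071 to December 31, 2071 is 365 days inclusive.
365 = 7 × 52 + 1, so there are 52 full weeks plus 1 extra day.
Each full week contributes one Sunday: 52 so far.
The 1 extra day is Thursday — none qualify.
Total: 52 + 0 = 52.

52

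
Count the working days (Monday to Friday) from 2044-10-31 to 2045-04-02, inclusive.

110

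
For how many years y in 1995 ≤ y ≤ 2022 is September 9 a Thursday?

4

Day of week of September 9 in each year:
1995: Sat, 1996: Mon, 1997: Tue, 1998: Wed, 1999: Thu ✓, 2000: Sat, 2001: Sun, 2002: Mon, 2003: Tue, 2004: Thu ✓, 2005: Fri, 2006: Sat, 2007: Sun, 2008: Tue, 2009: Wed, 2010: Thu ✓, 2011: Fri, 2012: Sun, 2013: Mon, 2014: Tue, 2015: Wed, 2016: Fri, 2017: Sat, 2018: Sun, 2019: Mon, 2020: Wed, 2021: Thu ✓, 2022: Fri
Thursdays: 1999, 2004, 2010, 2021.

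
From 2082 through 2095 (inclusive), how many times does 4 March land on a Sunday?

Day of week of March 4 in each year:
2082: Wed, 2083: Thu, 2084: Sat, 2085: Sun ✓, 2086: Mon, 2087: Tue, 2088: Thu, 2089: Fri, 2090: Sat, 2091: Sun ✓, 2092: Tue, 2093: Wed, 2094: Thu, 2095: Fri
Sundays: 2085, 2091.

2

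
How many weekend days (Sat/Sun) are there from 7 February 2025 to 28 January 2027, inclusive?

206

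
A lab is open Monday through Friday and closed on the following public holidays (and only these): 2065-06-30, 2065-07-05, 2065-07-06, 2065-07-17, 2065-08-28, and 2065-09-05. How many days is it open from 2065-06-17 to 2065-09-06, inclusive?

54 working days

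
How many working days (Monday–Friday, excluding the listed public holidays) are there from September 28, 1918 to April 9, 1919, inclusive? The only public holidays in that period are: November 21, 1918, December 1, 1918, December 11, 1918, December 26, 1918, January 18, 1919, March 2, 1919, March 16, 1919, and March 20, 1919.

134

September 28, 1918 is a Saturday.
The range spans 194 days (inclusive of both endpoints).
194 = 7 × 27 + 5, so there are 27 full weeks plus 5 extra days.
Each full week contributes 5 weekdays (Mon–Fri): 27 × 5 = 135.
The 5 extra days are Sat, Sun, Mon, Tue, Wed — 3 of them qualify.
Total: 135 + 3 = 138.
Holidays: November 21, 1918 (Thu); December 1, 1918 (Sun); December 11, 1918 (Wed); December 26, 1918 (Thu); January 18, 1919 (Sat); March 2, 1919 (Sun); March 16, 1919 (Sun); March 20, 1919 (Thu).
4 of the 8 holidays fall on weekdays; the rest are weekends and were already excluded.
Business days: 138 − 4 = 134.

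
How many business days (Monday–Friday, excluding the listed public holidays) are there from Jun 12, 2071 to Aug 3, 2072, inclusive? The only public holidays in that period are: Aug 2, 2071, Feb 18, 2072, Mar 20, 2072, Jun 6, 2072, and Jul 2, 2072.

297 business days

Jun 12, 2071 is a Friday.
That's 419 days from start to end, counting both.
419 = 7 × 59 + 6, so there are 59 full weeks plus 6 extra days.
Each full week contributes 5 weekdays (Mon–Fri): 59 × 5 = 295.
The 6 extra days are Fri, Sat, Sun, Mon, Tue, Wed — 4 of them qualify.
Total: 295 + 4 = 299.
Holidays: Aug 2, 2071 (Sun); Feb 18, 2072 (Thu); Mar 20, 2072 (Sun); Jun 6, 2072 (Mon); Jul 2, 2072 (Sat).
2 of the 5 holidays fall on weekdays; the rest are weekends and were already excluded.
Business days: 299 − 2 = 297.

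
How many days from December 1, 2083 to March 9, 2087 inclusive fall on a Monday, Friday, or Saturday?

December 1, 2083 is a Wednesday.
That's 1195 days from start to end, counting both.
1195 = 7 × 170 + 5, so there are 170 full weeks plus 5 extra days.
Each full week contributes 3 days from the set (Mon, Fri, Sat): 170 × 3 = 510.
The 5 extra days are Wed, Thu, Fri, Sat, Sun — 2 of them qualify.
Total: 510 + 2 = 512.

512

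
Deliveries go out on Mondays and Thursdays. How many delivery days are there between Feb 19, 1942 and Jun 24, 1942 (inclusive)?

Feb 19, 1942 is a Thursday.
The range spans 126 days (inclusive of both endpoints).
126 = 7 × 18, so the span is exactly 18 full weeks.
Each full week contributes 2 days from the set (Mon, Thu): 18 × 2 = 36.

36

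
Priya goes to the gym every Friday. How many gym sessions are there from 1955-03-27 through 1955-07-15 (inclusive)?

1955-03-27 is a Sunday.
That's 111 days from start to end, counting both.
111 = 7 × 15 + 6, so there are 15 full weeks plus 6 extra days.
Each full week contributes one Friday: 15 so far.
The 6 extra days are Sunday, Monday, Tuesday, Wednesday, Thursday, Friday — 1 of them qualifies.
Total: 15 + 1 = 16.

16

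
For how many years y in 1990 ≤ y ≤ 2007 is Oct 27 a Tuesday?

2

Day of week of October 27 in each year:
1990: Sat, 1991: Sun, 1992: Tue ✓, 1993: Wed, 1994: Thu, 1995: Fri, 1996: Sun, 1997: Mon, 1998: Tue ✓, 1999: Wed, 2000: Fri, 2001: Sat, 2002: Sun, 2003: Mon, 2004: Wed, 2005: Thu, 2006: Fri, 2007: Sat
Tuesdays: 1992, 1998.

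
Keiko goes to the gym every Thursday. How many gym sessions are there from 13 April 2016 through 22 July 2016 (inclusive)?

15

13 April 2016 is a Wednesday.
The range spans 101 days (inclusive of both endpoints).
101 = 7 × 14 + 3, so there are 14 full weeks plus 3 extra days.
Each full week contributes one Thursday: 14 so far.
The 3 extra days are Wed, Thu, Fri — 1 of them qualifies.
Total: 14 + 1 = 15.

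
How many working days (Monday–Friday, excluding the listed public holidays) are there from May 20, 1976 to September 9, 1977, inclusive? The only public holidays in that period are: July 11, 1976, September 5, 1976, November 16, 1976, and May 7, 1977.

May 20, 1976 is a Thursday.
The range spans 478 days (inclusive of both endpoints).
478 = 7 × 68 + 2, so there are 68 full weeks plus 2 extra days.
Each full week contributes 5 weekdays (Mon–Fri): 68 × 5 = 340.
The 2 extra days are Thursday, Friday — 2 of them qualify.
Total: 340 + 2 = 342.
Holidays: July 11, 1976 (Sun); September 5, 1976 (Sun); November 16, 1976 (Tue); May 7, 1977 (Sat).
1 of the 4 holidays fall on weekdays; the rest are weekends and were already excluded.
Business days: 342 − 1 = 341.

341 working days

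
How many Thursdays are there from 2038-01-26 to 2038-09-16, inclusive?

2038-01-26 is a Tuesday.
That's 234 days from start to end, counting both.
234 = 7 × 33 + 3, so there are 33 full weeks plus 3 extra days.
Each full week contributes one Thursday: 33 so far.
The 3 extra days are Tuesday, Wednesday, Thursday — 1 of them qualifies.
Total: 33 + 1 = 34.

34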